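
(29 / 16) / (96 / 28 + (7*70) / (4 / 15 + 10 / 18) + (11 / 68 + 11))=4403 / 1483140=0.00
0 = 0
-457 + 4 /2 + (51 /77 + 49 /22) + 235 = -33435 /154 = -217.11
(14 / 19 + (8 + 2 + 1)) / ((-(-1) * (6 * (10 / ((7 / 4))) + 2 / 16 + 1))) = 12488 / 37677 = 0.33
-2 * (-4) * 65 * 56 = 29120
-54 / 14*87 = -2349 / 7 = -335.57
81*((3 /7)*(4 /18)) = 54 /7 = 7.71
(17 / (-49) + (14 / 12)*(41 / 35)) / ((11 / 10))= 1499 / 1617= 0.93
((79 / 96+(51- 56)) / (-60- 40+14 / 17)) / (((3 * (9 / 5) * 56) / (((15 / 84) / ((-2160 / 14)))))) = -34085 / 211443499008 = -0.00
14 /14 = 1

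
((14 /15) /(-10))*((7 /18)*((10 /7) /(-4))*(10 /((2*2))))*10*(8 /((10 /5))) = 35 /27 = 1.30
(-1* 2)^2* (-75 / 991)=-300 / 991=-0.30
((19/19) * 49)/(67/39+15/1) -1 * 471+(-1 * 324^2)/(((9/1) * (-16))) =260.93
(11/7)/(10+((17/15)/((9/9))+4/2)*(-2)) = 165/392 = 0.42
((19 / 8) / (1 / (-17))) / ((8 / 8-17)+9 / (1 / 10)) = -323 / 592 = -0.55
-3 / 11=-0.27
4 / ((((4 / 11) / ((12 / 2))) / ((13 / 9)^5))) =8168446 / 19683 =415.00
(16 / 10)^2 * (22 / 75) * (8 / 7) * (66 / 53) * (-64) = -15859712 / 231875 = -68.40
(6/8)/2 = 0.38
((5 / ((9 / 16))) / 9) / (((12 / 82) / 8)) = 13120 / 243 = 53.99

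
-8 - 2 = -10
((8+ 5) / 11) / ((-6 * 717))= -13 / 47322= -0.00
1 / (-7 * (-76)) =1 / 532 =0.00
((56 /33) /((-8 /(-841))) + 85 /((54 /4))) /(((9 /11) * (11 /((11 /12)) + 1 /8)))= 438824 /23571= 18.62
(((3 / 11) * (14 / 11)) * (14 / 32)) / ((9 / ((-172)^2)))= 181202 / 363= 499.18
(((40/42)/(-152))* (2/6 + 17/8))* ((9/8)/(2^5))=-295/544768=-0.00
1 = 1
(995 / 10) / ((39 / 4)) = 398 / 39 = 10.21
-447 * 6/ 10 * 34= -45594/ 5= -9118.80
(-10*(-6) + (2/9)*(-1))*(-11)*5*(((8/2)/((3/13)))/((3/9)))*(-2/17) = 3077360/153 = 20113.46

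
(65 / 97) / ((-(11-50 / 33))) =-2145 / 30361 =-0.07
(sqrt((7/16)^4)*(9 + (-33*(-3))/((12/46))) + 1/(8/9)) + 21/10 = 77.59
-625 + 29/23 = -14346/23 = -623.74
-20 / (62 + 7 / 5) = -100 / 317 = -0.32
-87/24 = -29/8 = -3.62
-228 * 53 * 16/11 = -193344/11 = -17576.73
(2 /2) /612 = 1 /612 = 0.00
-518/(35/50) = -740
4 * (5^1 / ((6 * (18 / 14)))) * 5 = 350 / 27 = 12.96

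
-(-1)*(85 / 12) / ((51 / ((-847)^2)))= 3587045 / 36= 99640.14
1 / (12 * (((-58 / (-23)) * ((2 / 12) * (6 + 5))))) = 23 / 1276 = 0.02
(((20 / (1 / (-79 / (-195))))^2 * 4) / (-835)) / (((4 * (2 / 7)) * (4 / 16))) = -1397984 / 1270035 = -1.10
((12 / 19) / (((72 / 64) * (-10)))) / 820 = -4 / 58425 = -0.00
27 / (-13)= -27 / 13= -2.08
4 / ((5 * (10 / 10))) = 4 / 5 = 0.80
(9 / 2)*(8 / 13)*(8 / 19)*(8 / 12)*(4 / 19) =768 / 4693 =0.16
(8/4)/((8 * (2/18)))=9/4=2.25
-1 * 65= -65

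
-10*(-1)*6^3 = 2160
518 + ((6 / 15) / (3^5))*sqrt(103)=2*sqrt(103) / 1215 + 518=518.02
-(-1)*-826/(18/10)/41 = -4130/369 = -11.19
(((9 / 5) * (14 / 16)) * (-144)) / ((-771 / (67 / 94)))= 12663 / 60395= 0.21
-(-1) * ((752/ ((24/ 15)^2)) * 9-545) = 2098.75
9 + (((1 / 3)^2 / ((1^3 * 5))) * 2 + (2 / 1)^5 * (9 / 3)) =4727 / 45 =105.04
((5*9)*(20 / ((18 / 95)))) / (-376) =-2375 / 188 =-12.63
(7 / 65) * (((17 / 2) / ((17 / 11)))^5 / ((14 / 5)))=161051 / 832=193.57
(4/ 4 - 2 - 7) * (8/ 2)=-32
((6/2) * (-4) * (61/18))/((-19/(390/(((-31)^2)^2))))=15860/17546899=0.00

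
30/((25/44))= 264/5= 52.80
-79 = -79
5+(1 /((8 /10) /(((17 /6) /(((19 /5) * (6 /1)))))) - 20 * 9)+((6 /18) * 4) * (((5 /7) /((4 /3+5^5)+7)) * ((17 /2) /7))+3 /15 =-5502175489 /31505040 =-174.64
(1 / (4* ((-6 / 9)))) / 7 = -3 / 56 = -0.05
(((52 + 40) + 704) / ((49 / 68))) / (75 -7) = 796 / 49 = 16.24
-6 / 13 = -0.46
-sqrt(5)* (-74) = 74* sqrt(5) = 165.47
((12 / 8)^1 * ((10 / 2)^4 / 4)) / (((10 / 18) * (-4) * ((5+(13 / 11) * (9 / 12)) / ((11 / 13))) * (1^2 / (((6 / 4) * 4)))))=-1225125 / 13468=-90.97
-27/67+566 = 37895/67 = 565.60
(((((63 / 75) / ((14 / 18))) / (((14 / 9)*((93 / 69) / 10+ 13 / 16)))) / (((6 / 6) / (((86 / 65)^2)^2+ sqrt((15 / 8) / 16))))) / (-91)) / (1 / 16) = -13044175386624 / 33032313803125 - 14904*sqrt(30) / 1850485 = -0.44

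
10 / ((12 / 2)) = 5 / 3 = 1.67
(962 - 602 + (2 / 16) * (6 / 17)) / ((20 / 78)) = 954837 / 680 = 1404.17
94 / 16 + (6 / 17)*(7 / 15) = 4107 / 680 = 6.04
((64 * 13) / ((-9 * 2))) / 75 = -416 / 675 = -0.62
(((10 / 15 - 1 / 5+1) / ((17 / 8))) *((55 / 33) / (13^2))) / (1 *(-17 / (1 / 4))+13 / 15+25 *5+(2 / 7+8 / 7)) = 280 / 2439177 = 0.00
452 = 452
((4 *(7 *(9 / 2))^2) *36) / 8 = 35721 / 2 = 17860.50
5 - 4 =1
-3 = -3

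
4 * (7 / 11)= 28 / 11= 2.55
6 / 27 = 2 / 9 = 0.22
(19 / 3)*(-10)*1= -190 / 3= -63.33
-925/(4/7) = -6475/4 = -1618.75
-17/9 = -1.89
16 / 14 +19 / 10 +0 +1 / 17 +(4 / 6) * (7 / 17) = 3.38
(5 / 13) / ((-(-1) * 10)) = 1 / 26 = 0.04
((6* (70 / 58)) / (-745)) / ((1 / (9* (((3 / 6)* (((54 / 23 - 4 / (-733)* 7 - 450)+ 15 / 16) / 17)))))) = 1.15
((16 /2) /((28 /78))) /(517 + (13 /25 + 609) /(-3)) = 0.07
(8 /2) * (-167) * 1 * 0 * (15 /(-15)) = 0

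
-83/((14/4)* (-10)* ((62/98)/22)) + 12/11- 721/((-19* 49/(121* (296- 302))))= -108549044/226765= -478.69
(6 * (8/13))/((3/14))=224/13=17.23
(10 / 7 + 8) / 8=33 / 28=1.18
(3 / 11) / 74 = 3 / 814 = 0.00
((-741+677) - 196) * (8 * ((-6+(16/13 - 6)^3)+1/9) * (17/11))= 6150988960/16731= 367640.25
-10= -10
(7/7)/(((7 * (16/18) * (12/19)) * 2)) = 57/448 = 0.13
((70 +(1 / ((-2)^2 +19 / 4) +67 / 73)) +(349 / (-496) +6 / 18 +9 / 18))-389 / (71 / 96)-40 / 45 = -369021304697 / 809791920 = -455.70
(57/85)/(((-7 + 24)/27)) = 1539/1445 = 1.07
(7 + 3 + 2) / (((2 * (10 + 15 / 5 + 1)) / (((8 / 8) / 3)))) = 0.14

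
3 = 3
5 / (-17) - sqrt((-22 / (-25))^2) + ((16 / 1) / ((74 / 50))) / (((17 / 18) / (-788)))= -141858463 / 15725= -9021.21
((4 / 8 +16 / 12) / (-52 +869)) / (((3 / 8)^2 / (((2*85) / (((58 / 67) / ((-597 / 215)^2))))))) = 15877149728 / 657125355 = 24.16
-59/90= -0.66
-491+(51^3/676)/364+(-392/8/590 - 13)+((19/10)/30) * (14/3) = -1643860709831/3266499600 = -503.25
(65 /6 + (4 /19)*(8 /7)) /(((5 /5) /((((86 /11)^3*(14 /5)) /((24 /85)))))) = 11944257103 /227601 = 52478.93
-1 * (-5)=5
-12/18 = -2/3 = -0.67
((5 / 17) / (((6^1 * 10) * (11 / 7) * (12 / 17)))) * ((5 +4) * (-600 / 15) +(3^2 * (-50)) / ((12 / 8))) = -35 / 12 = -2.92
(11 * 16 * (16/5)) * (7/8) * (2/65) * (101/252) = 17776/2925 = 6.08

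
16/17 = 0.94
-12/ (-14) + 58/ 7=64/ 7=9.14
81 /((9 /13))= 117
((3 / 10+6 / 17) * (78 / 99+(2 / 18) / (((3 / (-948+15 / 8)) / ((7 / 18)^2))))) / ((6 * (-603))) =14278559 / 17536590720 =0.00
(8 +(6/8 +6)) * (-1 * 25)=-1475/4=-368.75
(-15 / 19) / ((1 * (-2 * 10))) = 3 / 76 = 0.04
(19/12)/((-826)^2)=19/8187312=0.00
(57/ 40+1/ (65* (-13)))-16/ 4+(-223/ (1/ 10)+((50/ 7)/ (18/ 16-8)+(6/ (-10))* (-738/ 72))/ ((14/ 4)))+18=-8063797569/ 3643640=-2213.12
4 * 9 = 36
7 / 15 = 0.47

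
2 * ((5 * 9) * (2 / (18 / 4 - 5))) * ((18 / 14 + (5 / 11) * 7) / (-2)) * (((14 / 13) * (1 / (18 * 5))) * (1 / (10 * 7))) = 688 / 5005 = 0.14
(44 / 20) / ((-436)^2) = 11 / 950480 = 0.00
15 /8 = 1.88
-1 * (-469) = 469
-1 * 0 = 0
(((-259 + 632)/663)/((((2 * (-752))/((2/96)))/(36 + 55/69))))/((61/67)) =-63452149/201456612864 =-0.00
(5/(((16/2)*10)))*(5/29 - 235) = -3405/232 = -14.68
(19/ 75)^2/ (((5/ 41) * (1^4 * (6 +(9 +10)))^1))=14801/ 703125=0.02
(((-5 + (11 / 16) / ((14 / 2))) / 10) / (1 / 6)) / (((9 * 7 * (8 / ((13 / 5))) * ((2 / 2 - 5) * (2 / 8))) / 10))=2379 / 15680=0.15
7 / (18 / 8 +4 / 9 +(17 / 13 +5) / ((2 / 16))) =3276 / 24877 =0.13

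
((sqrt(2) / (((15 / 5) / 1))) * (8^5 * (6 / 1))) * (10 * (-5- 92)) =-63569920 * sqrt(2) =-89901443.02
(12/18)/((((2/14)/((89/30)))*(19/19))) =623/45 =13.84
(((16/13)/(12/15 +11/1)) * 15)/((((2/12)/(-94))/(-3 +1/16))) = 2592.05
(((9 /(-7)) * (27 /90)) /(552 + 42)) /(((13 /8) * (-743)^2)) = -2 /2763005245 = -0.00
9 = 9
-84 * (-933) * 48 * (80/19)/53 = 300948480/1007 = 298856.48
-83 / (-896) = 83 / 896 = 0.09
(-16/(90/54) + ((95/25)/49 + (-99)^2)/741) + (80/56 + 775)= 141615157/181545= 780.06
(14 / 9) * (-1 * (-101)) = 157.11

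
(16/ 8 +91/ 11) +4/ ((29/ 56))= 5741/ 319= 18.00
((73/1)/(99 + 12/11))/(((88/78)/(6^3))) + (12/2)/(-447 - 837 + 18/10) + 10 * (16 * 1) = 299.63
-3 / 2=-1.50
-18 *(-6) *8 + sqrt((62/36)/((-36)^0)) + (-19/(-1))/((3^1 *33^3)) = sqrt(62)/6 + 93148723/107811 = 865.31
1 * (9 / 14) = 9 / 14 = 0.64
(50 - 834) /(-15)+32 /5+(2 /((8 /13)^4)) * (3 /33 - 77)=-1013.89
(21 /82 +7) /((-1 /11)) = -6545 /82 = -79.82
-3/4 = -0.75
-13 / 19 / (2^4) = -0.04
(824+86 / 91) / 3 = 75070 / 273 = 274.98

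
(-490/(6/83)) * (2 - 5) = 20335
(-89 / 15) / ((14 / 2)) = -89 / 105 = -0.85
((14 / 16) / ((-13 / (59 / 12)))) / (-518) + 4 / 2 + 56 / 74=254651 / 92352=2.76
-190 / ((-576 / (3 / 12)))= 95 / 1152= 0.08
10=10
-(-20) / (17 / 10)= 200 / 17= 11.76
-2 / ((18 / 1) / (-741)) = 247 / 3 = 82.33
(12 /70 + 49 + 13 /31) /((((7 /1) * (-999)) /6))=-107612 /2529135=-0.04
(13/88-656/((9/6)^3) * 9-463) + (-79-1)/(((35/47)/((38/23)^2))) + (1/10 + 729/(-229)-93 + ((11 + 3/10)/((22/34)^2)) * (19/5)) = -2498.96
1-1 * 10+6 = -3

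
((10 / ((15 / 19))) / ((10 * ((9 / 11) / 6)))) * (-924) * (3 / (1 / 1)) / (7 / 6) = -110352 / 5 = -22070.40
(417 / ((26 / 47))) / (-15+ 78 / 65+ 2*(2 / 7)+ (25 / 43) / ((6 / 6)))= -29496495 / 494884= -59.60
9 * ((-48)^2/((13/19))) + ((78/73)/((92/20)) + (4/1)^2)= 661853438/21827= 30322.69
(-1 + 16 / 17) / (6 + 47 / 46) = -46 / 5491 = -0.01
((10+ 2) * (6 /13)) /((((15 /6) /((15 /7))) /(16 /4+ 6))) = 4320 /91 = 47.47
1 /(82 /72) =36 /41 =0.88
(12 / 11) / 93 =4 / 341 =0.01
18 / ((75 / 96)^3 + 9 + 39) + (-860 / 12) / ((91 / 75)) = -1212064913 / 20650357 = -58.69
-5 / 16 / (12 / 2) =-5 / 96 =-0.05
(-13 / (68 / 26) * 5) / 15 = -169 / 102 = -1.66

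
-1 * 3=-3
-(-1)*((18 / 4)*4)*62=1116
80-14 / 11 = 866 / 11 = 78.73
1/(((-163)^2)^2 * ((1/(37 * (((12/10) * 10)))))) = 444/705911761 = 0.00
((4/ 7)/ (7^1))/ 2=2/ 49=0.04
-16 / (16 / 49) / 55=-0.89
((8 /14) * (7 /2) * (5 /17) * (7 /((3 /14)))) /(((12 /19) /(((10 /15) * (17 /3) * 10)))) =93100 /81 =1149.38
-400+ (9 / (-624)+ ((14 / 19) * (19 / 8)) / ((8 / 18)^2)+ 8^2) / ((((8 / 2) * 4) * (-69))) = -367471807 / 918528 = -400.07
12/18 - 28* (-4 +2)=170/3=56.67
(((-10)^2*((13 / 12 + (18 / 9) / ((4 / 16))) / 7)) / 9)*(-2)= -5450 / 189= -28.84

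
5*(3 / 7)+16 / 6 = 101 / 21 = 4.81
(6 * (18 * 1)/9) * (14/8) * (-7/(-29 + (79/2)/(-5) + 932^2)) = -1470/8685871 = -0.00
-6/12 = -1/2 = -0.50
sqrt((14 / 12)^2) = 7 / 6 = 1.17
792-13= 779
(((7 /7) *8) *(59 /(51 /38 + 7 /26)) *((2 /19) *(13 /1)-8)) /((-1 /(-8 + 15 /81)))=-9062872 /597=-15180.69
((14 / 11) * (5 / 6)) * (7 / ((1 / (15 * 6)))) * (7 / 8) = 25725 / 44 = 584.66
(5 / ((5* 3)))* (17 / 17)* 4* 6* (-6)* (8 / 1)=-384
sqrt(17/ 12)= sqrt(51)/ 6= 1.19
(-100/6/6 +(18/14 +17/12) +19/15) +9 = 12841/1260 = 10.19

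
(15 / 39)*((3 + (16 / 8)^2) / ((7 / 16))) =80 / 13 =6.15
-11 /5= -2.20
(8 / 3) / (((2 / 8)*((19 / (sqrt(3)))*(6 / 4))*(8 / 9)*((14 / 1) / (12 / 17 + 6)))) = 24*sqrt(3) / 119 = 0.35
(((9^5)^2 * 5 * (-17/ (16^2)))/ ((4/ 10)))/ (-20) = 296376674085/ 2048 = 144715172.89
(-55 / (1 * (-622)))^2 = 3025 / 386884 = 0.01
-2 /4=-0.50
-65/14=-4.64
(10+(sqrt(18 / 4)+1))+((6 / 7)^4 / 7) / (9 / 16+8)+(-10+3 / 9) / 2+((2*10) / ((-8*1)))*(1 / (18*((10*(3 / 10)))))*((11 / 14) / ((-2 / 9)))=3*sqrt(2) / 2+233548109 / 36840944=8.46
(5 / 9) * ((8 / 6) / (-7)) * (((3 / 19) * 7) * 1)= -20 / 171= -0.12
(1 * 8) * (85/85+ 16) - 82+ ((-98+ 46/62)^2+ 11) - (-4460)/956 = 2188564425/229679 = 9528.80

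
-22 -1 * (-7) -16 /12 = -49 /3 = -16.33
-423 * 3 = -1269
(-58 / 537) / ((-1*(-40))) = -29 / 10740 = -0.00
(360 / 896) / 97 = 0.00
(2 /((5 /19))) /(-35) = -0.22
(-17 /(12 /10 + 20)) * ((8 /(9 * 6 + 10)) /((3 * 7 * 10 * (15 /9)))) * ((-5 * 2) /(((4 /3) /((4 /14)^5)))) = 51 /12470794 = 0.00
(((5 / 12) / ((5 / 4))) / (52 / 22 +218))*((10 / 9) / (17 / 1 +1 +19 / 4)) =55 / 744471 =0.00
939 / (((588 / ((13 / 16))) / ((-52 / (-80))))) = 52897 / 62720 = 0.84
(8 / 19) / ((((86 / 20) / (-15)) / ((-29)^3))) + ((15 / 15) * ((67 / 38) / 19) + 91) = 1114966467 / 31046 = 35913.37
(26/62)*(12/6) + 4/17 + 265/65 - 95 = -615556/6851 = -89.85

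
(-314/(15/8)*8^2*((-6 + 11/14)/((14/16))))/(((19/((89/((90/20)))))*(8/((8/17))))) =8356077568/2136645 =3910.84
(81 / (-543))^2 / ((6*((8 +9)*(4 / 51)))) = 729 / 262088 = 0.00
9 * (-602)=-5418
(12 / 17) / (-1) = -12 / 17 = -0.71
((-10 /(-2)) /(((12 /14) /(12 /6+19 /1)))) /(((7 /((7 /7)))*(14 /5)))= 25 /4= 6.25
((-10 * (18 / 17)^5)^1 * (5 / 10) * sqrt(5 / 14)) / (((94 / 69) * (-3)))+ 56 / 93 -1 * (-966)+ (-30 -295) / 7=54325080 * sqrt(70) / 467132953+ 599033 / 651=921.15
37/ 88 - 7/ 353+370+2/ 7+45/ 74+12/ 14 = 2994173899/ 8045576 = 372.15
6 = 6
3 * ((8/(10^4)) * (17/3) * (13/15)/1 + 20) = 1125221/18750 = 60.01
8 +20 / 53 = 444 / 53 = 8.38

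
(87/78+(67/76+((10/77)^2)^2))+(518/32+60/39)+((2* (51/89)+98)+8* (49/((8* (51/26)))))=90708688269490675/630579749047248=143.85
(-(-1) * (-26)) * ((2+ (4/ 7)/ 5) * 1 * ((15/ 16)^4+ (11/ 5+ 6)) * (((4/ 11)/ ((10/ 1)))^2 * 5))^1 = -1414188581/ 433664000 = -3.26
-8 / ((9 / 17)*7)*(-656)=89216 / 63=1416.13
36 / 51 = 12 / 17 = 0.71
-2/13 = -0.15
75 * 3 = 225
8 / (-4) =-2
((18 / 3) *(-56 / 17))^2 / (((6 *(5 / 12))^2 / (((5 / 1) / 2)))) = 156.26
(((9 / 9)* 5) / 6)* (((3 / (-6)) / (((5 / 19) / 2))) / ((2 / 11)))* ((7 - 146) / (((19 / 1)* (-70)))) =-1529 / 840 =-1.82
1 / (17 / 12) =12 / 17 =0.71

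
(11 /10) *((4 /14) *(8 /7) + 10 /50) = 1419 /2450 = 0.58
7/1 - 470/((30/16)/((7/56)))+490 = 465.67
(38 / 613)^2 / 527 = 1444 / 198030263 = 0.00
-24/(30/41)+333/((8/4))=1337/10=133.70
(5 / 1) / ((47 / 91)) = 455 / 47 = 9.68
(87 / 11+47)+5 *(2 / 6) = 1867 / 33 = 56.58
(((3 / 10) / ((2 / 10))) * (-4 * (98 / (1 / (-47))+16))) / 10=2754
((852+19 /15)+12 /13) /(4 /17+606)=2831639 /2009670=1.41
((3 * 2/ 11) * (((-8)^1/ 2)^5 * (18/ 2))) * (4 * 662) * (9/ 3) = -439271424/ 11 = -39933765.82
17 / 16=1.06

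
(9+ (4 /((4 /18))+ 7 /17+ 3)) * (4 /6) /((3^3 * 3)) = 1034 /4131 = 0.25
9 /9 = 1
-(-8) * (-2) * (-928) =14848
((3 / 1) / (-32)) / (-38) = 3 / 1216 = 0.00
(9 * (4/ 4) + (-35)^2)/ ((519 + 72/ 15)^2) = 30850/ 6859161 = 0.00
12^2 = 144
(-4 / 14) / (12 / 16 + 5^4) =-0.00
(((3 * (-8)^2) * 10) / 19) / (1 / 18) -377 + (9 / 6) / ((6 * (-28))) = 3068445 / 2128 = 1441.94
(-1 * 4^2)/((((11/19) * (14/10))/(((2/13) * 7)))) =-3040/143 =-21.26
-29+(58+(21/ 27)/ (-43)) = 11216/ 387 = 28.98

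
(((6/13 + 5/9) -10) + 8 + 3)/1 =236/117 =2.02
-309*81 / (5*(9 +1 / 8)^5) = -820150272 / 10365357965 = -0.08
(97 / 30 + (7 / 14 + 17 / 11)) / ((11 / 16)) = 13936 / 1815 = 7.68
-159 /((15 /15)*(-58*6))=53 /116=0.46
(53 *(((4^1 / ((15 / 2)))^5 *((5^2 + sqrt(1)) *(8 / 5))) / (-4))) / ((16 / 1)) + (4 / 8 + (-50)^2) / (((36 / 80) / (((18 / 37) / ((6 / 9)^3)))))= 2562985525813 / 280968750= 9121.96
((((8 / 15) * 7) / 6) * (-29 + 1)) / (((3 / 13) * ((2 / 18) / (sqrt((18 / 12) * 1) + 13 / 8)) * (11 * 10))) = -8281 / 825 - 2548 * sqrt(6) / 825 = -17.60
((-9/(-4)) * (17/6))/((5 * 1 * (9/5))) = 0.71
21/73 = 0.29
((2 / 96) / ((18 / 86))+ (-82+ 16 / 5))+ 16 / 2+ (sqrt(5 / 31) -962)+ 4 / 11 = -24528323 / 23760+ sqrt(155) / 31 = -1031.94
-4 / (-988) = 1 / 247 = 0.00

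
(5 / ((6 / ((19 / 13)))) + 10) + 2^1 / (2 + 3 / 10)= 21685 / 1794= 12.09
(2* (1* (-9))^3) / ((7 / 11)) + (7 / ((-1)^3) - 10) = -16157 / 7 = -2308.14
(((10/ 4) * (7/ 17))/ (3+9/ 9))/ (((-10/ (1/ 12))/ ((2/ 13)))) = -7/ 21216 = -0.00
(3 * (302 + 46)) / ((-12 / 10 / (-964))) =838680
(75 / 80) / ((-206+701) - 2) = 15 / 7888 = 0.00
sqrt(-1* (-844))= 2* sqrt(211)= 29.05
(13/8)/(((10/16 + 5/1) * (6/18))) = 13/15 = 0.87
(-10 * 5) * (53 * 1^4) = -2650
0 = 0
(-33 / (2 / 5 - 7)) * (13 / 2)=65 / 2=32.50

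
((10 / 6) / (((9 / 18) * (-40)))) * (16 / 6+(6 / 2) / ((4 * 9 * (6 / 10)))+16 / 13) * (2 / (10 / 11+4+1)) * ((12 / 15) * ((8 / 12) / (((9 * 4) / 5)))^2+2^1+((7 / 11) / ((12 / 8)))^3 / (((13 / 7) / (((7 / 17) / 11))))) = -1789790609719 / 7827774627816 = -0.23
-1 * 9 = -9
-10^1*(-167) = 1670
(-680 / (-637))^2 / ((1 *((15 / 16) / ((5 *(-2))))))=-14796800 / 1217307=-12.16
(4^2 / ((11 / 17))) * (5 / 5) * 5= 1360 / 11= 123.64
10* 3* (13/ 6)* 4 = 260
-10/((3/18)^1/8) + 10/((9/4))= -4280/9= -475.56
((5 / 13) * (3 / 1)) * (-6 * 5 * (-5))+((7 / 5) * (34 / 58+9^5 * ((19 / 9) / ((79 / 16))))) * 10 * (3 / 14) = 2261036391 / 29783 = 75917.01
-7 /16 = -0.44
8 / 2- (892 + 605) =-1493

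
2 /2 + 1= 2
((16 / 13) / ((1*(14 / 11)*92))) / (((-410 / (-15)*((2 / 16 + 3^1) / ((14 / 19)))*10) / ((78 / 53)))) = 0.00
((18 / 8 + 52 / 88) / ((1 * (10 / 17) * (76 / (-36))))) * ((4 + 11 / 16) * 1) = -286875 / 26752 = -10.72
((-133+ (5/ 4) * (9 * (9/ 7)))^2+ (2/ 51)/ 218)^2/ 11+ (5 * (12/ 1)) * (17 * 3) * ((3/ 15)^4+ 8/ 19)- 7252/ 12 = 8906409402078994111955063/ 496228578820128000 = 17948199.24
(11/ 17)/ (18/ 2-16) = -11/ 119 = -0.09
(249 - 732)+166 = -317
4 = 4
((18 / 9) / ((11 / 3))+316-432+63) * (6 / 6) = -577 / 11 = -52.45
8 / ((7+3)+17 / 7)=56 / 87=0.64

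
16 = 16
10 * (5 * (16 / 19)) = 800 / 19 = 42.11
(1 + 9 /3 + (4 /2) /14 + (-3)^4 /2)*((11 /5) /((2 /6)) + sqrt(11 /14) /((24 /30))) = 3125*sqrt(154) /784 + 4125 /14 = 344.11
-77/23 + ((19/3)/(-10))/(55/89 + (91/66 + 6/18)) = -5697318/1574005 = -3.62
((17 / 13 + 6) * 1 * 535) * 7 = 355775 / 13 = 27367.31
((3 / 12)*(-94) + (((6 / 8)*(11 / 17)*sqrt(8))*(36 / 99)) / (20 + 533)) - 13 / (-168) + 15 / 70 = -557 / 24 + 6*sqrt(2) / 9401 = -23.21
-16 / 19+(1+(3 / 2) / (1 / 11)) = 633 / 38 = 16.66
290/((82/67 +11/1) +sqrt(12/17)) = 90174630/3783023- 2603620 * sqrt(51)/11349069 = 22.20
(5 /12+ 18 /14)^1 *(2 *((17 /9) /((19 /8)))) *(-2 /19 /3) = -19448 /204687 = -0.10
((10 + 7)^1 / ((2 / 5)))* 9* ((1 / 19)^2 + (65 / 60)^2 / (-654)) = 2819195 / 7555008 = 0.37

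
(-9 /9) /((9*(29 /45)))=-5 /29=-0.17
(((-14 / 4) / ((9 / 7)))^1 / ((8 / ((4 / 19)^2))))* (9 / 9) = -49 / 3249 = -0.02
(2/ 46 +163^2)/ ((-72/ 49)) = -1247638/ 69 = -18081.71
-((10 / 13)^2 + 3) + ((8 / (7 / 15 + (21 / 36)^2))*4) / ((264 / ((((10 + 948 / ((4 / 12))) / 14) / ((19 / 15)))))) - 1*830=-116273125431 / 143650507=-809.42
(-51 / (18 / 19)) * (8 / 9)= -1292 / 27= -47.85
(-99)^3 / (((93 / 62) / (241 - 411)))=109967220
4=4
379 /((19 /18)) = 6822 /19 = 359.05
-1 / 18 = -0.06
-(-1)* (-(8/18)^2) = -16/81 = -0.20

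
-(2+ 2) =-4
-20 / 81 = -0.25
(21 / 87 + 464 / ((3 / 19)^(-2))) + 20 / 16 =546869 / 41876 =13.06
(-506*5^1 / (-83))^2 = 6400900 / 6889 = 929.15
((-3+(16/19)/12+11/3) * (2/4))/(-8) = -7/152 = -0.05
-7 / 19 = -0.37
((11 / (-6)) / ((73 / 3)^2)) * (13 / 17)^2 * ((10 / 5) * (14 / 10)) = -0.01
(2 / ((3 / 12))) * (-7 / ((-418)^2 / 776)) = -10864 / 43681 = -0.25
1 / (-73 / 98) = -98 / 73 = -1.34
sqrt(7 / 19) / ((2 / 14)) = 7 * sqrt(133) / 19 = 4.25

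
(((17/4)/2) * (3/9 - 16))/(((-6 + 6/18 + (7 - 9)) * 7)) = 799/1288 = 0.62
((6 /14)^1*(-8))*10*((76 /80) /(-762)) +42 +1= 38265 /889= 43.04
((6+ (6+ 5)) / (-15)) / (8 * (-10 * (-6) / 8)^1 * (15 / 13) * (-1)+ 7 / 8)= 1768 / 106635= 0.02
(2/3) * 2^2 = 8/3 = 2.67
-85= -85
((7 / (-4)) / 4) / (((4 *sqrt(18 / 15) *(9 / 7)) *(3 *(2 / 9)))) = -49 *sqrt(30) / 2304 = -0.12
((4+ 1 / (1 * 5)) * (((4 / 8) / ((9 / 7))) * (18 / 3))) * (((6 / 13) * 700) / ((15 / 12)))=32928 / 13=2532.92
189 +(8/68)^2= 54625/289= 189.01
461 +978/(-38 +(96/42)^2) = 346222/803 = 431.16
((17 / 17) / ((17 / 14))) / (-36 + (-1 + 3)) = -7 / 289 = -0.02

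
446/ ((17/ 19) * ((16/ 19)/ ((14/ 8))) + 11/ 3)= 3381126/ 31061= 108.85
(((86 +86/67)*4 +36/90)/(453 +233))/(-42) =-58547/4826010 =-0.01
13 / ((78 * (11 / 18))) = 0.27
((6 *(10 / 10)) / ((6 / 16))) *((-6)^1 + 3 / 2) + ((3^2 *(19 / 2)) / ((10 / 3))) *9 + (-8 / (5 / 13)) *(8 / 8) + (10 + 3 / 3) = 2981 / 20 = 149.05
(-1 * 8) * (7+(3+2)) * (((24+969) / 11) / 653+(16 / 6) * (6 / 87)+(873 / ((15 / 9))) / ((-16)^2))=-227.35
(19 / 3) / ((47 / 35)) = 665 / 141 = 4.72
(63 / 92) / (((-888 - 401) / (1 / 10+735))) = -463113 / 1185880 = -0.39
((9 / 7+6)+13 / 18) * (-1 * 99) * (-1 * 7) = 11099 / 2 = 5549.50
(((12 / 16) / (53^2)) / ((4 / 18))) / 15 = 9 / 112360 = 0.00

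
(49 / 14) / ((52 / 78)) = 21 / 4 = 5.25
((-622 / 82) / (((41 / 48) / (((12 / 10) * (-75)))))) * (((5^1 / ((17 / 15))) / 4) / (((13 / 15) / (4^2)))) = 6045840000 / 371501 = 16274.09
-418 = -418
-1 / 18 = -0.06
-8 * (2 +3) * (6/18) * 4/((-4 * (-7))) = -40/21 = -1.90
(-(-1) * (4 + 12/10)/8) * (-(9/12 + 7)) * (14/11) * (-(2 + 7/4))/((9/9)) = 8463/352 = 24.04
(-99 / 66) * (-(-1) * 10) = -15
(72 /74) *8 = 288 /37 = 7.78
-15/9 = -1.67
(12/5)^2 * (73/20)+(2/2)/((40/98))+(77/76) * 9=77407/2375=32.59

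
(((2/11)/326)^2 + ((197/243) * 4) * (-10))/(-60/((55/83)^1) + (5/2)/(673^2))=22948109661159466/64075736037972681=0.36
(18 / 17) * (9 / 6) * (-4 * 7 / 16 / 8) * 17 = -189 / 32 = -5.91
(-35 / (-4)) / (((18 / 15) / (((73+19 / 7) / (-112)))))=-6625 / 1344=-4.93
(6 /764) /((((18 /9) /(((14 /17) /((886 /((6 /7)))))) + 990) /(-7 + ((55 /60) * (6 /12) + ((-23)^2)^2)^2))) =45107275273993 /256728448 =175700.34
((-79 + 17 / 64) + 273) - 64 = 8337 / 64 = 130.27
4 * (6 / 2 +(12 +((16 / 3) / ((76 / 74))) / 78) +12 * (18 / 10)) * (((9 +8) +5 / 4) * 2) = 5353.32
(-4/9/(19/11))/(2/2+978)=-4/15219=-0.00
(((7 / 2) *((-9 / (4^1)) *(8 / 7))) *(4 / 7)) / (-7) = 36 / 49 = 0.73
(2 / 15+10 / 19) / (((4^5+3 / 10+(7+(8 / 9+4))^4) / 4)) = 3289248 / 26182006327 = 0.00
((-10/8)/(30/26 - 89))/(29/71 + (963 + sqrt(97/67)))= 0.00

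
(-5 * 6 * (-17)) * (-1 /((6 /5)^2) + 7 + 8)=43775 /6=7295.83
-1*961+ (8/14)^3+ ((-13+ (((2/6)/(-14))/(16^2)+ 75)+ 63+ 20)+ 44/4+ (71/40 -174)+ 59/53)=-136253537017/139614720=-975.93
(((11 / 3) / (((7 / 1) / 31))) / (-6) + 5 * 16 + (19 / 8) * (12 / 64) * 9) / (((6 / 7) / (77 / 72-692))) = -32614879405 / 497664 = -65535.94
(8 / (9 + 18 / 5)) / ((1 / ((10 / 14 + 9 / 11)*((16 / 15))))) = 15104 / 14553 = 1.04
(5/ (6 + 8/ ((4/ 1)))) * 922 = 2305/ 4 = 576.25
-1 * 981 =-981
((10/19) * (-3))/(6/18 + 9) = -45/266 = -0.17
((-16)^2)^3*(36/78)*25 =2516582400/13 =193583261.54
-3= -3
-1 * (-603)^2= -363609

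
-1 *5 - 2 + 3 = -4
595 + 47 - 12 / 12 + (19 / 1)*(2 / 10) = 3224 / 5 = 644.80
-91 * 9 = -819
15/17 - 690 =-11715/17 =-689.12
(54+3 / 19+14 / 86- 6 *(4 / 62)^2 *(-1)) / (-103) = -42668788 / 80869111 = -0.53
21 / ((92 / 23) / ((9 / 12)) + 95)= 0.21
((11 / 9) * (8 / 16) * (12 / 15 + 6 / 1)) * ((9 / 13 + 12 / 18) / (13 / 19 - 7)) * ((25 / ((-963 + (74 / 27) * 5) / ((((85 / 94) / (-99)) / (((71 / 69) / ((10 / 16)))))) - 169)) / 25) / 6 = -73628819 / 84456362560752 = -0.00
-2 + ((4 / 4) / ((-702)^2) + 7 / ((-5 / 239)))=-829389127 / 2464020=-336.60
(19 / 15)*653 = 12407 / 15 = 827.13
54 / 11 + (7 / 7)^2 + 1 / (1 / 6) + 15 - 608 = -6392 / 11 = -581.09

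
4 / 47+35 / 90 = 401 / 846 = 0.47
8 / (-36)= -2 / 9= -0.22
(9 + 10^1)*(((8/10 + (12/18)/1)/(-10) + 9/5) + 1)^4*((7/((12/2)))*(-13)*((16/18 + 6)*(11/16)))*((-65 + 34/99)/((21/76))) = 1460401871689810283/92264062500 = 15828501.72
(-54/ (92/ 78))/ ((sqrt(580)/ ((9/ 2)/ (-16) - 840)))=28314117 * sqrt(145)/ 213440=1597.39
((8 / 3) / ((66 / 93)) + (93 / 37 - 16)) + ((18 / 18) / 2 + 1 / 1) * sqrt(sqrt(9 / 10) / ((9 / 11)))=-11879 / 1221 + 10^(3 / 4) * sqrt(33) / 20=-8.11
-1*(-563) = 563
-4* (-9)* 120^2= 518400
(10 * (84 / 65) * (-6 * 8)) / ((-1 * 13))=8064 / 169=47.72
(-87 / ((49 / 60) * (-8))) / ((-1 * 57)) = -435 / 1862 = -0.23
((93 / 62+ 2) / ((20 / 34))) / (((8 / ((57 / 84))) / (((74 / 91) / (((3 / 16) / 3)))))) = 11951 / 1820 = 6.57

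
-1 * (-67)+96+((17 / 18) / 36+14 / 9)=106649 / 648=164.58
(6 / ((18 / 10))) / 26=5 / 39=0.13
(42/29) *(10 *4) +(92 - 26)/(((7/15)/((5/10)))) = 26115/203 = 128.65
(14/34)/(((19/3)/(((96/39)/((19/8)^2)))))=0.03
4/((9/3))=4/3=1.33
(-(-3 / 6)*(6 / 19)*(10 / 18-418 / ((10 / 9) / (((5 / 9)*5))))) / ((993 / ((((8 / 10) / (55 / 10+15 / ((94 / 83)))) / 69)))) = -0.00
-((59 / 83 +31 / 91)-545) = 4108443 / 7553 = 543.95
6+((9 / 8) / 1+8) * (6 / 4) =315 / 16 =19.69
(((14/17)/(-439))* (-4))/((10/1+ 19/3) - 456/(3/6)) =-168/20053081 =-0.00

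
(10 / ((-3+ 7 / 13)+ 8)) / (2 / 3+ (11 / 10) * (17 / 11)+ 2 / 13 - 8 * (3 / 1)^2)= -4225 / 162582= -0.03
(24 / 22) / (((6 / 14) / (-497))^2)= 48413764 / 33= 1467083.76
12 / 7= 1.71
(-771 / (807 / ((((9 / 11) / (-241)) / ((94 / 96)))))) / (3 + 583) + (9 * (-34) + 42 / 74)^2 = 93288.97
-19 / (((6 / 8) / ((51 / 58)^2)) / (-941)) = 15501093 / 841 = 18431.74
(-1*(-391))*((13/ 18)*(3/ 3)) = 5083/ 18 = 282.39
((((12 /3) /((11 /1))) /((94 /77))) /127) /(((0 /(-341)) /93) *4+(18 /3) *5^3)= 7 /2238375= 0.00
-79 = -79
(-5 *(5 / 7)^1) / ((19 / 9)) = -225 / 133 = -1.69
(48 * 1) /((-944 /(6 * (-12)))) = 216 /59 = 3.66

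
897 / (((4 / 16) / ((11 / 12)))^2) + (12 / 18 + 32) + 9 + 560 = 37984 / 3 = 12661.33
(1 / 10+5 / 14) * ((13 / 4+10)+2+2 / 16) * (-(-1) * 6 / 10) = 738 / 175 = 4.22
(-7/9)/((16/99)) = -77/16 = -4.81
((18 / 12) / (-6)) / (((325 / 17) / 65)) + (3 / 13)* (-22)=-1541 / 260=-5.93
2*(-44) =-88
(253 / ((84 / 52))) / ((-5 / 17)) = -55913 / 105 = -532.50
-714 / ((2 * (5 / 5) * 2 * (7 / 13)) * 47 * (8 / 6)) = -1989 / 376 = -5.29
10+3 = 13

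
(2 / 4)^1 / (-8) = -0.06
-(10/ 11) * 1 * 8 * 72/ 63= -640/ 77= -8.31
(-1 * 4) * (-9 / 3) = 12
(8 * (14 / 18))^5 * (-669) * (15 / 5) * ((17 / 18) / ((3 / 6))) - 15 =-2087825048551 / 59049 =-35357500.53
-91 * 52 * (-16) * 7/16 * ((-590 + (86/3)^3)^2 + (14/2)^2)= 17473309468942.43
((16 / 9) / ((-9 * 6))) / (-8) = 1 / 243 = 0.00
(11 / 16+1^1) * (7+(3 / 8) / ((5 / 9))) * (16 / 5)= 8289 / 200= 41.44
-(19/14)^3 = -6859/2744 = -2.50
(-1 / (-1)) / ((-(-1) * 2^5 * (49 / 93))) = 93 / 1568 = 0.06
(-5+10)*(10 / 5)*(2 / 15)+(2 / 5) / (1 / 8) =68 / 15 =4.53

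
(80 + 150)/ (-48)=-115/ 24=-4.79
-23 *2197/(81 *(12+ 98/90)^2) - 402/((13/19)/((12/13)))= -32010884651/58629649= -545.98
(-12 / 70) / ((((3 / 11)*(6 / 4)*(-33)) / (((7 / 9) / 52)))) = 1 / 5265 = 0.00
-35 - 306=-341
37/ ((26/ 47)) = 1739/ 26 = 66.88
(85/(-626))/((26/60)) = -1275/4069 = -0.31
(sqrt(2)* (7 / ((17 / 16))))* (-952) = -6272* sqrt(2) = -8869.95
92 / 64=23 / 16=1.44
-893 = -893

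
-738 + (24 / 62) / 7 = -160134 / 217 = -737.94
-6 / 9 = -2 / 3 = -0.67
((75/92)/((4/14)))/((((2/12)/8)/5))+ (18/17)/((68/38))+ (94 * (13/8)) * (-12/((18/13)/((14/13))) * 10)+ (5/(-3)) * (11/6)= -1624116431/119646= -13574.35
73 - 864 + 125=-666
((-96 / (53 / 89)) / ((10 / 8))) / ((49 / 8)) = -273408 / 12985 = -21.06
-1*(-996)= 996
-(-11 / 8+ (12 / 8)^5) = -199 / 32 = -6.22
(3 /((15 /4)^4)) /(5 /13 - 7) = -1664 /725625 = -0.00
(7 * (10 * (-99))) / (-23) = 301.30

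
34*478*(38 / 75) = 617576 / 75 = 8234.35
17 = 17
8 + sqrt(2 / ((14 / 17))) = sqrt(119) / 7 + 8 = 9.56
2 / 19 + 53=1009 / 19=53.11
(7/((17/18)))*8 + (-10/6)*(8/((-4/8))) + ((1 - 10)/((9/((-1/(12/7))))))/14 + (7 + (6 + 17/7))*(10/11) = 3142493/31416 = 100.03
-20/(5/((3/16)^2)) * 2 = -0.28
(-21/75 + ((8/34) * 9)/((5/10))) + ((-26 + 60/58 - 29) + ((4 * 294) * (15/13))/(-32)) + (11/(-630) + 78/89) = -329005749949/3593526300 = -91.56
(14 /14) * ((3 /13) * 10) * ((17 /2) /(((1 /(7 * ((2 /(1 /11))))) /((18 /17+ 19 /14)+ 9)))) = 34485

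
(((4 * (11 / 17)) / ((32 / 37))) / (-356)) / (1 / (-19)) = 7733 / 48416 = 0.16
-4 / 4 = -1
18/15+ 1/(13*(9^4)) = 511763/426465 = 1.20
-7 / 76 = -0.09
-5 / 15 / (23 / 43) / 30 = -43 / 2070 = -0.02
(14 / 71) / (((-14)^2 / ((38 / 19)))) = 0.00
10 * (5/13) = 50/13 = 3.85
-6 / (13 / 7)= -42 / 13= -3.23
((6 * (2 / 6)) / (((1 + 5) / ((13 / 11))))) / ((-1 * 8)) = -13 / 264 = -0.05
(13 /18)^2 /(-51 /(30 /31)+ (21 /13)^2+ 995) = 142805 /258697314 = 0.00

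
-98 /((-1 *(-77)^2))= 0.02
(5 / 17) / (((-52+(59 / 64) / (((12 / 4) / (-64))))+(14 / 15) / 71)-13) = -1775 / 510884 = -0.00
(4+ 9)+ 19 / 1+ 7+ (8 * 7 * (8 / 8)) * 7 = 431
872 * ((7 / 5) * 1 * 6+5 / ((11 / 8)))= 577264 / 55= 10495.71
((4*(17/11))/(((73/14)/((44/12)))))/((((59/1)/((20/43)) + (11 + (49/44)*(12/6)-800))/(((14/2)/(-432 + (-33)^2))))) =-1466080/20889365589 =-0.00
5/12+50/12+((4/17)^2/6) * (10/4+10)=16295/3468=4.70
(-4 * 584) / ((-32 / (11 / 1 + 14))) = 1825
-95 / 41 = -2.32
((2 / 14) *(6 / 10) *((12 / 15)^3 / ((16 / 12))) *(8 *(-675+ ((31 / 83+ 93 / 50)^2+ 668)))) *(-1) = 9977224032 / 18837109375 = 0.53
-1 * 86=-86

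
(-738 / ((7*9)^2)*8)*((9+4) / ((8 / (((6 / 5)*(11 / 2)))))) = -11726 / 735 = -15.95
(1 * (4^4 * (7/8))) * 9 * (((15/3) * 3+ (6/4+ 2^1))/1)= 37296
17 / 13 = 1.31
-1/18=-0.06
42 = 42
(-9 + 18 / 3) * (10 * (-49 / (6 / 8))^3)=75295360 / 9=8366151.11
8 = 8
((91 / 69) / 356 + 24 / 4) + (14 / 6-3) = 131099 / 24564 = 5.34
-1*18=-18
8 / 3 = 2.67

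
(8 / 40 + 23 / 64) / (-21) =-179 / 6720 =-0.03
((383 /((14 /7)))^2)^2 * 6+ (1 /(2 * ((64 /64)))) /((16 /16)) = 64552988167 /8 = 8069123520.88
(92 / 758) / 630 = 23 / 119385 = 0.00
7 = 7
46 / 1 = 46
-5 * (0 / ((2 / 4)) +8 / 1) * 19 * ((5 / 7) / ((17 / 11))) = -41800 / 119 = -351.26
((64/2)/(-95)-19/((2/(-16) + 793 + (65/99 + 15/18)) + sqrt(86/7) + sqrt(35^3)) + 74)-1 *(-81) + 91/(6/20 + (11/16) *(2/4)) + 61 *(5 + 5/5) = 11 *(466408008 *sqrt(602) + 114269961960 *sqrt(35) + 2593393349981)/(9785 *(792 *sqrt(602) + 194040 *sqrt(35) + 4403959)) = 662.00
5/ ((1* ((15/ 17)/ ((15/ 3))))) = 85/ 3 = 28.33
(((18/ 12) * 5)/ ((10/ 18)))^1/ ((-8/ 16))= -27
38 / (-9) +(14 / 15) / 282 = -8923 / 2115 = -4.22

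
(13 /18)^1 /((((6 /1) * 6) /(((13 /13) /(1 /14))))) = 91 /324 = 0.28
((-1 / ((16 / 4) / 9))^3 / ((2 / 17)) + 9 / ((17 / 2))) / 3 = -69459 / 2176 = -31.92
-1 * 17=-17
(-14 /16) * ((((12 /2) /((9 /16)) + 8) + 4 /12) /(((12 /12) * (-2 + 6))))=-133 /32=-4.16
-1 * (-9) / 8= 9 / 8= 1.12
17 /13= 1.31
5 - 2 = 3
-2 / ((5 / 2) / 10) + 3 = -5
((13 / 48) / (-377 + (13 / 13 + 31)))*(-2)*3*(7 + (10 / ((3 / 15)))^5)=1354166697 / 920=1471920.32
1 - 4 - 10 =-13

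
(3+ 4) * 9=63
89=89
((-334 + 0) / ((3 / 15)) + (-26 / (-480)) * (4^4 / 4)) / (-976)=1.71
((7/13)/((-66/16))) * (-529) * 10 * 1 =296240/429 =690.54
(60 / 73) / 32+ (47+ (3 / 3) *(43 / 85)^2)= 199499991 / 4219400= 47.28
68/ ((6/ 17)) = 192.67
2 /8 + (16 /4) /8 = 3 /4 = 0.75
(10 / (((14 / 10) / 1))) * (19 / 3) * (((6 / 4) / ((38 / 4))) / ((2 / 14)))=50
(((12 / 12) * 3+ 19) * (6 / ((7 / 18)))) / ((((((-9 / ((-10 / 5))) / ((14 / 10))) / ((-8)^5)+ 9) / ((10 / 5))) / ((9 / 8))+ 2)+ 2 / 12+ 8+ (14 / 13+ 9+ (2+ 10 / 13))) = 1518206976 / 120823613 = 12.57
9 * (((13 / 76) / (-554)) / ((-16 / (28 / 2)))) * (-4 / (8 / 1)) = -819 / 673664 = -0.00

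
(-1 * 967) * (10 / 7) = -9670 / 7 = -1381.43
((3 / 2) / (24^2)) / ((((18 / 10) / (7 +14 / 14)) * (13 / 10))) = 25 / 2808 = 0.01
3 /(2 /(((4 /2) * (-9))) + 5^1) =27 /44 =0.61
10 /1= 10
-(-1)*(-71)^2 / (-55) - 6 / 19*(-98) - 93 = -160624 / 1045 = -153.71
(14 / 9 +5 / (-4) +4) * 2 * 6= 155 / 3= 51.67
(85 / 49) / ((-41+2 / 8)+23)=-340 / 3479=-0.10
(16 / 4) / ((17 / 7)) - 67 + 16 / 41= -45279 / 697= -64.96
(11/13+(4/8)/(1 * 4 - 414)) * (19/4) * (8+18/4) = 855665/17056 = 50.17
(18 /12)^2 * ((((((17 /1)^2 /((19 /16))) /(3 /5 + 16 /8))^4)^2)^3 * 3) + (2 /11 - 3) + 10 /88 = 161608561021088988785855209728005787467699359788150112736753987357736970699842245774375493199183856130386761 /116998300883506102848425015209614446852758817108490170277164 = 1381289811909326974508277000000000000000000000000.00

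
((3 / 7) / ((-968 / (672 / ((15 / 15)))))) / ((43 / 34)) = -1224 / 5203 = -0.24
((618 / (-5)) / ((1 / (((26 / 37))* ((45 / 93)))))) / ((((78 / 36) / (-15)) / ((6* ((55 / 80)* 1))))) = 1376595 / 1147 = 1200.17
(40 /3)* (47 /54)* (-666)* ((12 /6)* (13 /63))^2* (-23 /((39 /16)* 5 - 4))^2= -6367983165440 /613008081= -10388.09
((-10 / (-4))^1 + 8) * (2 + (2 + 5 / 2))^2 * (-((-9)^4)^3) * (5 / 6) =-1670570708285115 / 16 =-104410669267819.69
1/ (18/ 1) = 1/ 18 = 0.06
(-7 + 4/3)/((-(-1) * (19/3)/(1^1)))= -17/19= -0.89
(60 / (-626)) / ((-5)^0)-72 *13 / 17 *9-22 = -2754284 / 5321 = -517.63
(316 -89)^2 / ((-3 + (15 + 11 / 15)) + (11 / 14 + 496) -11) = 10821090 / 104689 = 103.36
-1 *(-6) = 6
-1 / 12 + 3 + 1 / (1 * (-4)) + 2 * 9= 62 / 3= 20.67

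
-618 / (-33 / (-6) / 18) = -22248 / 11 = -2022.55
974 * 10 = 9740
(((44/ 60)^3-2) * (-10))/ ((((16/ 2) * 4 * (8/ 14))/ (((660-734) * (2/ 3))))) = -1403521/ 32400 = -43.32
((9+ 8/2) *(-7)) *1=-91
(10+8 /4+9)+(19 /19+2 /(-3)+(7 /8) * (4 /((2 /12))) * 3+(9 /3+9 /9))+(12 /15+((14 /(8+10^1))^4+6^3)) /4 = 18715229 /131220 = 142.62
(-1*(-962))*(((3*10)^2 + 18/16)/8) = 3467529/32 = 108360.28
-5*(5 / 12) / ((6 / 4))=-25 / 18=-1.39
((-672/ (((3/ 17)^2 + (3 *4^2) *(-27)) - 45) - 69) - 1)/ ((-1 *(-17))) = -2244466/ 549015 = -4.09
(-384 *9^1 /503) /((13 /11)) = -38016 /6539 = -5.81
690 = 690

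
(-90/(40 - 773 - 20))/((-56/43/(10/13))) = -3225/45682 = -0.07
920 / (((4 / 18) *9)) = 460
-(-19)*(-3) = -57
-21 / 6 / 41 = -7 / 82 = -0.09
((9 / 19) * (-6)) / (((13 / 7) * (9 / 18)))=-756 / 247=-3.06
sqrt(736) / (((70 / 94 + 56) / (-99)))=-47.33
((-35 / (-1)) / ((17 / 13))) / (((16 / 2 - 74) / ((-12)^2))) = -10920 / 187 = -58.40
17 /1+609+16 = 642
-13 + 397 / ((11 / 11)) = 384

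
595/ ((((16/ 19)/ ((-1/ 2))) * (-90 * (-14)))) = -323/ 1152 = -0.28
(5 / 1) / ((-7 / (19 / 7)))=-95 / 49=-1.94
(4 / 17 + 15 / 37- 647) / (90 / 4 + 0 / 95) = -54208 / 1887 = -28.73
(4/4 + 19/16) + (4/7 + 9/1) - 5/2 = 1037/112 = 9.26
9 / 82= 0.11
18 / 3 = 6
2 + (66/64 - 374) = -11871/32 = -370.97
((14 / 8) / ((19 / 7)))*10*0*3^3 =0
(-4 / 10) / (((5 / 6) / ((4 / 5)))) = -48 / 125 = -0.38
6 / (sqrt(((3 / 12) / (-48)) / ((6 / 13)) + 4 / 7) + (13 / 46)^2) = -1081394496 / 1249647053 + 40297104 * sqrt(63238) / 1249647053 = 7.24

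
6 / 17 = 0.35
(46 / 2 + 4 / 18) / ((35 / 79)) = 16511 / 315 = 52.42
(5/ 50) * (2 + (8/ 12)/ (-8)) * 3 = 23/ 40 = 0.58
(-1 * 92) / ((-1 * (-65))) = -92 / 65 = -1.42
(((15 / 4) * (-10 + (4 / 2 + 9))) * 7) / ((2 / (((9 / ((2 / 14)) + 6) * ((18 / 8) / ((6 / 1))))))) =21735 / 64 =339.61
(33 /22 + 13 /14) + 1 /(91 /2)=223 /91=2.45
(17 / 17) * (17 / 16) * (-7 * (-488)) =7259 / 2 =3629.50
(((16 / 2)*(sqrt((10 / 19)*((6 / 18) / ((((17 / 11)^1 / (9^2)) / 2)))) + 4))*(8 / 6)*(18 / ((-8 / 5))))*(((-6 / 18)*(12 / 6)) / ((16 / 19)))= 380 + 30*sqrt(53295) / 17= 787.39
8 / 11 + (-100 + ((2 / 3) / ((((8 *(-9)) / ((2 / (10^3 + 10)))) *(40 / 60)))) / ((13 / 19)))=-516166769 / 5199480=-99.27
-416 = -416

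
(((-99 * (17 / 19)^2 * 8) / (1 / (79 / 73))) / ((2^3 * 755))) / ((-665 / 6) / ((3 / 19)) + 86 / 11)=447533262 / 2734517332055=0.00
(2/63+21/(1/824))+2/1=1090280/63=17306.03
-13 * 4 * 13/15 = -676/15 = -45.07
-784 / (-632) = 98 / 79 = 1.24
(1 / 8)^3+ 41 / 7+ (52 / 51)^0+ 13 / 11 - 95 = -3428275 / 39424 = -86.96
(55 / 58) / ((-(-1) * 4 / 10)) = 2.37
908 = 908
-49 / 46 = -1.07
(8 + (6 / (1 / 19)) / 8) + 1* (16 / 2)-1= 117 / 4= 29.25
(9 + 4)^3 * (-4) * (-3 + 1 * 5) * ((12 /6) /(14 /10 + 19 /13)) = -1142440 /93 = -12284.30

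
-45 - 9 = -54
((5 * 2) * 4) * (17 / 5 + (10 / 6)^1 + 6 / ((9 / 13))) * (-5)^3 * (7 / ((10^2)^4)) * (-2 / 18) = 721 / 1350000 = 0.00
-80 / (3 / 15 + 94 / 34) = -1700 / 63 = -26.98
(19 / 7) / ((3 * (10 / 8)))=0.72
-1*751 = -751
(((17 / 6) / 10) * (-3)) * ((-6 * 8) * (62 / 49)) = 12648 / 245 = 51.62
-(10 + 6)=-16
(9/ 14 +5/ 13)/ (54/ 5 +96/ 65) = 935/ 11172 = 0.08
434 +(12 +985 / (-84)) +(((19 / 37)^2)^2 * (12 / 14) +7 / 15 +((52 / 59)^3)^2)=435.27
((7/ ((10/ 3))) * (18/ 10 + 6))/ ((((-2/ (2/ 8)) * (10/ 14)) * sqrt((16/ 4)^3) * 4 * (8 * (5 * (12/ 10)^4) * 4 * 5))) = -0.00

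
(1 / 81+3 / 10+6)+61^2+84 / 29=3730.21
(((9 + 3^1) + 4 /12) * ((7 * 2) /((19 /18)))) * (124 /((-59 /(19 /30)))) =-64232 /295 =-217.74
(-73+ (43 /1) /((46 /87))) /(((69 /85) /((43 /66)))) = 1399865 /209484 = 6.68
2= 2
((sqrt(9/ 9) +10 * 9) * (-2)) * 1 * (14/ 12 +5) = -3367/ 3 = -1122.33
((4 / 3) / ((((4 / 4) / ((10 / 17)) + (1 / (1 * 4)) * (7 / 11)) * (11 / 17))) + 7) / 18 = 9949 / 22086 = 0.45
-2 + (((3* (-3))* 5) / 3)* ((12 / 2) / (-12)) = 11 / 2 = 5.50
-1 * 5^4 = -625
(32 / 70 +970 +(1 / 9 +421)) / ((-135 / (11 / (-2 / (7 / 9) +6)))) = -602723 / 18225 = -33.07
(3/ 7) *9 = 27/ 7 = 3.86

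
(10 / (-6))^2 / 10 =5 / 18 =0.28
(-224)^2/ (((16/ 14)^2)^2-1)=120472576/ 1695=71075.27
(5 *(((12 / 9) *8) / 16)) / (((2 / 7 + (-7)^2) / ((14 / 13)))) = 196 / 2691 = 0.07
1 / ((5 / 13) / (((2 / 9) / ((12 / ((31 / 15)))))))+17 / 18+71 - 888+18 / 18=-1650286 / 2025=-814.96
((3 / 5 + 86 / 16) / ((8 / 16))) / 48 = 239 / 960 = 0.25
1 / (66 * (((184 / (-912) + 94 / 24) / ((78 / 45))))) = 988 / 139755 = 0.01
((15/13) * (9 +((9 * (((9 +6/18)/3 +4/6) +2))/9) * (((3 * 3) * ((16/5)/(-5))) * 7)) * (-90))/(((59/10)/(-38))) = -114891480/767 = -149793.32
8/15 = 0.53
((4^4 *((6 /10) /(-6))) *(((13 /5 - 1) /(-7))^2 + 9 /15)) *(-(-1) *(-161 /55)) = 2352256 /48125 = 48.88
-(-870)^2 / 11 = -756900 / 11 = -68809.09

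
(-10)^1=-10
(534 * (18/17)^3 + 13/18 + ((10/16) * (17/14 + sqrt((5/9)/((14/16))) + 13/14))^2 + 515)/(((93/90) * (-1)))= -266155244015/238811104 - 1875 * sqrt(70)/12152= -1115.79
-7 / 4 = -1.75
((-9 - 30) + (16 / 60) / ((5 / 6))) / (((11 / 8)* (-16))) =1.76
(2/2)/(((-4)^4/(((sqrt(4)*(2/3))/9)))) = 1/1728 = 0.00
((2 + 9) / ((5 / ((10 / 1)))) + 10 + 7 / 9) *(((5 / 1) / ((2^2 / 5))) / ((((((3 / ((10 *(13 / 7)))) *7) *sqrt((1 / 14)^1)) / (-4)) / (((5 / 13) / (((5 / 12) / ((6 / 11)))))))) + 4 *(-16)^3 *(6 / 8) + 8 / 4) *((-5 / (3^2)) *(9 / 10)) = 295000 *sqrt(14) / 1617 + 1812185 / 9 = 202036.50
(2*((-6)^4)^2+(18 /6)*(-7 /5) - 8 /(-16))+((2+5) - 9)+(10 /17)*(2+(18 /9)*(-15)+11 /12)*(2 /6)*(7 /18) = 92513035427 /27540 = 3359224.23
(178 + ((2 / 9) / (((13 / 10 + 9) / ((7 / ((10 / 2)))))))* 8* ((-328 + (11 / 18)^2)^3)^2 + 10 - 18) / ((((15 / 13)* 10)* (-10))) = -130192489399288982571670983295051 / 50267938621034304000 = -2589970724298.03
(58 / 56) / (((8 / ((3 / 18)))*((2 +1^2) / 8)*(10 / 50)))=145 / 504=0.29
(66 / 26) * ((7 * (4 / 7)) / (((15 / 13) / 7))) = 308 / 5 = 61.60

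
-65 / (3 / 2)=-130 / 3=-43.33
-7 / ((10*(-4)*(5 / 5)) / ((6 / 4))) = 21 / 80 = 0.26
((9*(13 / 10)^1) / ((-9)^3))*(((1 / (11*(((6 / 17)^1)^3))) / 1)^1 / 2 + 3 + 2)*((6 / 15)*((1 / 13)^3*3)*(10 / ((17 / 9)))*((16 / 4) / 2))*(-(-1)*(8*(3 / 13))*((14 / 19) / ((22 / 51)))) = -401422 / 227290635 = -0.00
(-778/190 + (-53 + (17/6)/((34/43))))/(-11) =4.86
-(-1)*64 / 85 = 64 / 85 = 0.75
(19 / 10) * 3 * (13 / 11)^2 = 7.96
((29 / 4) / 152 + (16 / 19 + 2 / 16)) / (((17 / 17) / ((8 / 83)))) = 617 / 6308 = 0.10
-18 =-18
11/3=3.67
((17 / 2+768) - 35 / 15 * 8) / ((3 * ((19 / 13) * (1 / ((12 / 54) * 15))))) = 295555 / 513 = 576.13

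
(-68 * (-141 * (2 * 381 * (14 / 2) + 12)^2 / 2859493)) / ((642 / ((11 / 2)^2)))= 1381529181582 / 305965751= 4515.31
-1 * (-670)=670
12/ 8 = 3/ 2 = 1.50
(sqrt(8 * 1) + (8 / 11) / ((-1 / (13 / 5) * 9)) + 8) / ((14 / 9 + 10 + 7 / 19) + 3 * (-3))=171 * sqrt(2) / 250 + 18316 / 6875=3.63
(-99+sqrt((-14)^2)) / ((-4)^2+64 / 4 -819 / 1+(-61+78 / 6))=17 / 167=0.10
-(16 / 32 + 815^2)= -1328451 / 2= -664225.50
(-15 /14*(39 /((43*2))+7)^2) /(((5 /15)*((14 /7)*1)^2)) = -18489645 /414176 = -44.64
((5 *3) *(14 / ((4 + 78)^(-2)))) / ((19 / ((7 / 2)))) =4942140 / 19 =260112.63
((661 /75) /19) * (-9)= -1983 /475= -4.17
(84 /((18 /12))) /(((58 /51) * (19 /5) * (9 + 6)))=476 /551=0.86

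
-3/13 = -0.23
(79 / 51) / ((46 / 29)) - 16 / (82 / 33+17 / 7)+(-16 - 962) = -2610200911 / 2662710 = -980.28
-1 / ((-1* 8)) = 0.12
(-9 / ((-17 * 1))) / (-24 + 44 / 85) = -45 / 1996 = -0.02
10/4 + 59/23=233/46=5.07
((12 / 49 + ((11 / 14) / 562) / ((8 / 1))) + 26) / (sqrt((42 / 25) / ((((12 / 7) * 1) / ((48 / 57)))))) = 28.89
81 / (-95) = -81 / 95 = -0.85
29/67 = 0.43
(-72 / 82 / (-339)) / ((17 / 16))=0.00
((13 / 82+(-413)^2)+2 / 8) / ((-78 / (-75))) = 699334575 / 4264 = 164009.05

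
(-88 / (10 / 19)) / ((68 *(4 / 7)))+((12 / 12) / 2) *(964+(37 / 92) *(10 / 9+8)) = 479.53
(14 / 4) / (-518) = -1 / 148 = -0.01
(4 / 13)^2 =0.09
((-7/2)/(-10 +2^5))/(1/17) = -119/44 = -2.70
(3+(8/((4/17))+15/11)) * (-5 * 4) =-8440/11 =-767.27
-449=-449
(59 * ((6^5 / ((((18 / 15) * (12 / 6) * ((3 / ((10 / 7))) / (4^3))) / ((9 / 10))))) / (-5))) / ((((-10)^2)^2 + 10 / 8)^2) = -1449984 / 138306175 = -0.01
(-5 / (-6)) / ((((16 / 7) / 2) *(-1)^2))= 35 / 48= 0.73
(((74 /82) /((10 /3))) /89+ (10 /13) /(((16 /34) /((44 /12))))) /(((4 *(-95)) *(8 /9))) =-51203199 /2884169600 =-0.02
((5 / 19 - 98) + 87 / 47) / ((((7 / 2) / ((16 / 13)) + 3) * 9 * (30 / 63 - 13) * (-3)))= -2131136 / 43918633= -0.05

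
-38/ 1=-38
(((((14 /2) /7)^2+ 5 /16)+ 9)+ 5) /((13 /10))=1225 /104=11.78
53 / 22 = 2.41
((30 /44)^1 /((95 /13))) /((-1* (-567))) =13 /79002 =0.00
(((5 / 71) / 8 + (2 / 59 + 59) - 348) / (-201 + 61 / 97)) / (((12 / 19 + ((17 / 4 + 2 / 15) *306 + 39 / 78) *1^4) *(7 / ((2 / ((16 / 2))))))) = 89233793455 / 2325846420693376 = 0.00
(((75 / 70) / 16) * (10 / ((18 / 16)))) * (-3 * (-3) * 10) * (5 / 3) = 89.29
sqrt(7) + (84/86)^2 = 1764/1849 + sqrt(7) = 3.60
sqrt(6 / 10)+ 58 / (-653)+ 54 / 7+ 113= sqrt(15) / 5+ 551379 / 4571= 121.40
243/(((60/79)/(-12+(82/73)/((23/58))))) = -24623352/8395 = -2933.10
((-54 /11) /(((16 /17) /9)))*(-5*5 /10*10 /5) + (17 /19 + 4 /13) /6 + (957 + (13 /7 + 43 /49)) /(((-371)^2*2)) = 34438414405105 /146596474024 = 234.92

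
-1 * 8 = -8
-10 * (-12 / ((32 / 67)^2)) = 526.05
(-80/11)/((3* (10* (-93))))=8/3069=0.00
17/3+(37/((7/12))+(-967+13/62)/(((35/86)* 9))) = -1902748/9765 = -194.85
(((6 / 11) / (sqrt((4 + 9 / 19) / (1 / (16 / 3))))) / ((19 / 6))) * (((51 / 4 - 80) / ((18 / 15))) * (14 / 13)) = -5649 * sqrt(4845) / 184756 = -2.13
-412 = -412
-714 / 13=-54.92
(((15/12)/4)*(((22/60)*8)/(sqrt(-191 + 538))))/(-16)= -11*sqrt(347)/66624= -0.00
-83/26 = -3.19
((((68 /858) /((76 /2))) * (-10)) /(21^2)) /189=-170 /679377699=-0.00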